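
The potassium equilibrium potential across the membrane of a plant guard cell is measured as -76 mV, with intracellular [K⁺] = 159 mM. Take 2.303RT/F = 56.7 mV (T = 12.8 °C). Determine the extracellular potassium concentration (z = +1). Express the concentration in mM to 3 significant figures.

Nernst: E = (56.7/1) · log₁₀([out]/[in]), so log₁₀([out]/[in]) = -76.0 × 1 / 56.7 = -1.3404.
[out]/[in] = 10^(-1.3404) = 0.04567.
[out] = 0.04567 × 159 = 7.261 mM.

7.26 mM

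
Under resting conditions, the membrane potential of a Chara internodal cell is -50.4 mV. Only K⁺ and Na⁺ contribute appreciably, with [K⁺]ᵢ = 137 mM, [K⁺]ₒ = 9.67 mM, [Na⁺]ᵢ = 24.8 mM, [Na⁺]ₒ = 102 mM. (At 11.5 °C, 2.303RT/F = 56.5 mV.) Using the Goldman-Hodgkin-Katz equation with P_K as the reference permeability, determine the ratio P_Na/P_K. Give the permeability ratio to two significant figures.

Let α = P_Na/P_K. GHK: Vm = 56.5·log₁₀[(Kₒ + α·Naₒ)/(Kᵢ + α·Naᵢ)].
10^(Vm/56.5) = 10^(-50.4/56.5) = 0.12822
So 0.12822·(Kᵢ + α·Naᵢ) = Kₒ + α·Naₒ → α = (0.12822·137.0 − 9.67) / (102.0 − 0.12822·24.8)
α = (17.57 − 9.67) / (102.0 − 3.18) = 7.896/98.82 = 0.07991

0.080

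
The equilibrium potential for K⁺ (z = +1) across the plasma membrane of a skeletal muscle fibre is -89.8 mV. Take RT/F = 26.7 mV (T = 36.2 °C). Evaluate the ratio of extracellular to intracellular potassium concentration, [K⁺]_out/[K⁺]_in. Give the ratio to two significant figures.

0.035

ln([out]/[in]) = E·z/(26.7) = -89.8 × 1 / 26.7 = -3.3633
[out]/[in] = e^(-3.3633) = 0.03462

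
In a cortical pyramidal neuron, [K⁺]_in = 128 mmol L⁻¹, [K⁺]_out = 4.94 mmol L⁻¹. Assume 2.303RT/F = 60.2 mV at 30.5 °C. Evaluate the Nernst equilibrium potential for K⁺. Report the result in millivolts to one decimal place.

-85.1 mV

E = (60.2/z) · log₁₀([K⁺]_out/[K⁺]_in) with z = +1.
= (60.2/1) · log₁₀(4.94/128) = 60.20 · log₁₀(0.03859)
= 60.20 · (-1.4135) = -85.09 mV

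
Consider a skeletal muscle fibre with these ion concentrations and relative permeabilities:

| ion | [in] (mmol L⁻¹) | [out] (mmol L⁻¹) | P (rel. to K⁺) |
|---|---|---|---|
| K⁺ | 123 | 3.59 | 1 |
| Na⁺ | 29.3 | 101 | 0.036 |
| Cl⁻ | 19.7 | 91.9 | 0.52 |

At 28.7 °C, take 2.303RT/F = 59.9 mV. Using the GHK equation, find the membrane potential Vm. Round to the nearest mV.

-59 mV

Vm = 59.9 · log₁₀[(Σ P·[cation]ₒ + Σ P·[anion]ᵢ) / (Σ P·[cation]ᵢ + Σ P·[anion]ₒ)]
Numerator = 1×3.59 + 0.036×101 + 0.52×19.7 = 17.47
Denominator = 1×123 + 0.036×29.3 + 0.52×91.9 = 171.8
Vm = 59.9 · log₁₀(0.10166) = 59.9 × (-0.9928) = -59.47 mV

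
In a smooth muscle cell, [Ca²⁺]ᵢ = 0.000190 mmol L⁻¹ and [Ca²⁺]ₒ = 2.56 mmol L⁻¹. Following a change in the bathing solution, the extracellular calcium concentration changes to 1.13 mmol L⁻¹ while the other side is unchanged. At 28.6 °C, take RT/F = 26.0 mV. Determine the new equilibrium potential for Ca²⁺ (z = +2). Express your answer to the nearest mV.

After the shift: [Ca²⁺]_out = 1.13, [Ca²⁺]_in = 0.000190 mmol L⁻¹.
E_new = (26.0/2)·ln(1.13/0.000190) = 13.00 · (8.6907) = 112.98 mV

113 mV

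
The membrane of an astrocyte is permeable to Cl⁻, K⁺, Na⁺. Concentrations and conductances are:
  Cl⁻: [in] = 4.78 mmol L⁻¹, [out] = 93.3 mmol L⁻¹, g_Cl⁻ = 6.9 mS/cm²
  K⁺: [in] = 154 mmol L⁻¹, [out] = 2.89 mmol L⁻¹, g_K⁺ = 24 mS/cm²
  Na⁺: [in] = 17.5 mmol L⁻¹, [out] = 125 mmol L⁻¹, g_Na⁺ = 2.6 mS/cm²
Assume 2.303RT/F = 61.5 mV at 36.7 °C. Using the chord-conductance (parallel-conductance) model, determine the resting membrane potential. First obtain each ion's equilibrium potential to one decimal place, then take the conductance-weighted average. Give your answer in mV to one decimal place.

-88.4 mV

E_Cl⁻ = (61.5/-1)·log₁₀(93.3/4.78) = -79.4 mV
E_K⁺ = (61.5/1)·log₁₀(2.89/154) = -106.2 mV
E_Na⁺ = (61.5/1)·log₁₀(125/17.5) = 52.5 mV
Vm = (Σ gᵢEᵢ)/(Σ gᵢ) = (6.9·-79.4 + 24·-106.2 + 2.6·52.5) / (6.9 + 24 + 2.6)
= -2960.16 / 33.5 = -88.36 mV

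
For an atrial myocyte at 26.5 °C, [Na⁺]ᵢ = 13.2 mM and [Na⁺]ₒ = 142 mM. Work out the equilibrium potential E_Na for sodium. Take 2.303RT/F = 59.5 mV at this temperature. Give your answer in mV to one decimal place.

61.4 mV

E = (59.5/z) · log₁₀([Na⁺]_out/[Na⁺]_in) with z = +1.
= (59.5/1) · log₁₀(142/13.2) = 59.50 · log₁₀(10.76)
= 59.50 · (1.0317) = 61.39 mV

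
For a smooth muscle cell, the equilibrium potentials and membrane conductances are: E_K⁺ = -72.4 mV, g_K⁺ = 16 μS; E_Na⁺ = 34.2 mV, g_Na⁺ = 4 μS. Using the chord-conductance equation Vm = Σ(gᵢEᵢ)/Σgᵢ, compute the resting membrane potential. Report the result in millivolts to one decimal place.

Σ gᵢEᵢ = 16·(-72.4) + 4·(34.2) = -1021.60
Σ gᵢ = 16 + 4 = 20
Vm = -1021.60 / 20 = -51.08 mV

-51.1 mV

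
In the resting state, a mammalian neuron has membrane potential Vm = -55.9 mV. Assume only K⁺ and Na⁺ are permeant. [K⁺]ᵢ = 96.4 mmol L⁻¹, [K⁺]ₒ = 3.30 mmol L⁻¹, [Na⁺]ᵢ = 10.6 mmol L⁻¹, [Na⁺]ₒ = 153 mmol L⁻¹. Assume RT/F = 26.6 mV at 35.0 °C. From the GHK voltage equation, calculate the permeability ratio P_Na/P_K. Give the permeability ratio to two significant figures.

0.056

Let α = P_Na/P_K. GHK: Vm = 26.6·ln[(Kₒ + α·Naₒ)/(Kᵢ + α·Naᵢ)].
e^(Vm/26.6) = e^(-55.9/26.6) = 0.12227
So 0.12227·(Kᵢ + α·Naᵢ) = Kₒ + α·Naₒ → α = (0.12227·96.4 − 3.3) / (153.0 − 0.12227·10.6)
α = (11.79 − 3.3) / (153.0 − 1.296) = 8.487/151.7 = 0.05594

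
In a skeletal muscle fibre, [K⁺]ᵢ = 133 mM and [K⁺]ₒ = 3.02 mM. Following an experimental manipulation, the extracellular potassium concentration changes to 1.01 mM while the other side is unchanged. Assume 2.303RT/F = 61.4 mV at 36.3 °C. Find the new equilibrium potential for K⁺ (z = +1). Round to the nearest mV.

After the shift: [K⁺]_out = 1.01, [K⁺]_in = 133 mM.
E_new = (61.4/1)·log₁₀(1.01/133) = 61.40 · (-2.1195) = -130.14 mV

-130 mV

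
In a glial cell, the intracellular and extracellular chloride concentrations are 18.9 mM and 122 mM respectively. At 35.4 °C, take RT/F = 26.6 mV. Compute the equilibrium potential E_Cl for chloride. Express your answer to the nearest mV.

E = (26.6/z) · ln([Cl⁻]_out/[Cl⁻]_in) with z = -1.
For an anion, dividing by z = -1 reverses the sign.
= (26.6/-1) · ln(122/18.9) = -26.60 · ln(6.455)
= -26.60 · (1.8649) = -49.61 mV

-50 mV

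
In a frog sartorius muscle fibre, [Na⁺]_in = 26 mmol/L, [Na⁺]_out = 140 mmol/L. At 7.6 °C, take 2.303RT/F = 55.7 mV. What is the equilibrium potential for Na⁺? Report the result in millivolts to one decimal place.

E = (55.7/z) · log₁₀([Na⁺]_out/[Na⁺]_in) with z = +1.
= (55.7/1) · log₁₀(140/26) = 55.70 · log₁₀(5.385)
= 55.70 · (0.7312) = 40.73 mV

40.7 mV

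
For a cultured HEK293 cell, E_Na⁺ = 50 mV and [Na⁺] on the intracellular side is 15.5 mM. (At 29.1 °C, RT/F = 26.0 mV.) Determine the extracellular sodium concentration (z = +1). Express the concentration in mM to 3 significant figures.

106 mM

Nernst: E = (26.0/1) · ln([out]/[in]), so ln([out]/[in]) = 50.0 × 1 / 26.0 = 1.9231.
[out]/[in] = e^(1.9231) = 6.842.
[out] = 6.842 × 15.5 = 106.1 mM.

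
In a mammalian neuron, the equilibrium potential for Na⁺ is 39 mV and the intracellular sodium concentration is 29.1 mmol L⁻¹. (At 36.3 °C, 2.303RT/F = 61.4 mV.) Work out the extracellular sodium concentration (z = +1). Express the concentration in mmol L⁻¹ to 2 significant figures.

130 mmol L⁻¹

Nernst: E = (61.4/1) · log₁₀([out]/[in]), so log₁₀([out]/[in]) = 39.0 × 1 / 61.4 = 0.6352.
[out]/[in] = 10^(0.6352) = 4.317.
[out] = 4.317 × 29.1 = 125.6 mmol L⁻¹.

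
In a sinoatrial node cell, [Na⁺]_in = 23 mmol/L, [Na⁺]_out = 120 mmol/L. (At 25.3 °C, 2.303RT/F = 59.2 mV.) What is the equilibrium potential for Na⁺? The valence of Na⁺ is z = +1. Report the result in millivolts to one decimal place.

42.5 mV

E = (59.2/z) · log₁₀([Na⁺]_out/[Na⁺]_in) with z = +1.
= (59.2/1) · log₁₀(120/23) = 59.20 · log₁₀(5.217)
= 59.20 · (0.7175) = 42.47 mV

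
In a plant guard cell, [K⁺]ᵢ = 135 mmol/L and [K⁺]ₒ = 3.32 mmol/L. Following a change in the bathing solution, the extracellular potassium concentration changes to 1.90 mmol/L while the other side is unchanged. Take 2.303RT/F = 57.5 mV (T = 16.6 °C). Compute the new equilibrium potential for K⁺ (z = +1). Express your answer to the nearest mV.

After the shift: [K⁺]_out = 1.90, [K⁺]_in = 135 mmol/L.
E_new = (57.5/1)·log₁₀(1.90/135) = 57.50 · (-1.8516) = -106.47 mV

-106 mV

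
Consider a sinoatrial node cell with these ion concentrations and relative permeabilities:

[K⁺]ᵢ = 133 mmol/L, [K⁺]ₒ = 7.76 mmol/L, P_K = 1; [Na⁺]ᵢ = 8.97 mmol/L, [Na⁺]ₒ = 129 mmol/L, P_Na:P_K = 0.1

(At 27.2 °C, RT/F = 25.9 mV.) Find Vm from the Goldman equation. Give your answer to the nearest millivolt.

-48 mV

Vm = 25.9 · ln[(Σ P·[cation]ₒ + Σ P·[anion]ᵢ) / (Σ P·[cation]ᵢ + Σ P·[anion]ₒ)]
Numerator = 1×7.76 + 0.1×129 = 20.66
Denominator = 1×133 + 0.1×8.97 = 133.9
Vm = 25.9 · ln(0.1543) = 25.9 × (-1.8689) = -48.40 mV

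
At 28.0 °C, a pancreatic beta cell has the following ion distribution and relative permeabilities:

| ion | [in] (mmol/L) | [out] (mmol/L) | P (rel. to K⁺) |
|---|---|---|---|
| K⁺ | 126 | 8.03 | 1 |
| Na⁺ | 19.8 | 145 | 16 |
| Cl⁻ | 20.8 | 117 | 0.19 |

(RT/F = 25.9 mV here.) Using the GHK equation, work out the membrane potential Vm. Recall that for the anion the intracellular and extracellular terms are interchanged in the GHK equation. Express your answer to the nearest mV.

42 mV

Vm = 25.9 · ln[(Σ P·[cation]ₒ + Σ P·[anion]ᵢ) / (Σ P·[cation]ᵢ + Σ P·[anion]ₒ)]
Numerator = 1×8.03 + 16×145 + 0.19×20.8 = 2332
Denominator = 1×126 + 16×19.8 + 0.19×117 = 465
Vm = 25.9 · ln(5.0147) = 25.9 × (1.6124) = 41.76 mV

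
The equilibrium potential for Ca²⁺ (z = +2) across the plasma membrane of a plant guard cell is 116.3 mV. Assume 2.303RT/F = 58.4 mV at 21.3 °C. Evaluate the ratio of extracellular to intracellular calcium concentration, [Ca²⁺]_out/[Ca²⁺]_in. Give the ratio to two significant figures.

log₁₀([out]/[in]) = E·z/(58.4) = 116.3 × 2 / 58.4 = 3.9829
[out]/[in] = 10^(3.9829) = 9613

9600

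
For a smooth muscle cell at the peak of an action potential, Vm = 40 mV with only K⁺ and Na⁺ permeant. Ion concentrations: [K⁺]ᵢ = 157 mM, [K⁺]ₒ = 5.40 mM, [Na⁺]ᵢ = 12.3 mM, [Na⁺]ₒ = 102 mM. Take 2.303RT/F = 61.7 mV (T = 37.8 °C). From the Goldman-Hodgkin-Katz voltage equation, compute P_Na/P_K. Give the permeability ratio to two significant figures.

Let α = P_Na/P_K. GHK: Vm = 61.7·log₁₀[(Kₒ + α·Naₒ)/(Kᵢ + α·Naᵢ)].
10^(Vm/61.7) = 10^(40.0/61.7) = 4.4494
So 4.4494·(Kᵢ + α·Naᵢ) = Kₒ + α·Naₒ → α = (4.4494·157.0 − 5.4) / (102.0 − 4.4494·12.3)
α = (698.6 − 5.4) / (102.0 − 54.73) = 693.2/47.27 = 14.66

15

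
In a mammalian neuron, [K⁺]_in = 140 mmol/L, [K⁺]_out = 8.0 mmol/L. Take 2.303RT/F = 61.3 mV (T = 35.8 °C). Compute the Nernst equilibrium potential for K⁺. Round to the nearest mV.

E = (61.3/z) · log₁₀([K⁺]_out/[K⁺]_in) with z = +1.
= (61.3/1) · log₁₀(8.0/140) = 61.30 · log₁₀(0.05714)
= 61.30 · (-1.2430) = -76.20 mV

-76 mV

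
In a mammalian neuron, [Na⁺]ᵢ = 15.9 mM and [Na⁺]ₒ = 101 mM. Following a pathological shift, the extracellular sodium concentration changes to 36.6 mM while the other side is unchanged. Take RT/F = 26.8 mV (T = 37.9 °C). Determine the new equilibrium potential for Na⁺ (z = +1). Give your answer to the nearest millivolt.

22 mV

After the shift: [Na⁺]_out = 36.6, [Na⁺]_in = 15.9 mM.
E_new = (26.8/1)·ln(36.6/15.9) = 26.80 · (0.8337) = 22.34 mV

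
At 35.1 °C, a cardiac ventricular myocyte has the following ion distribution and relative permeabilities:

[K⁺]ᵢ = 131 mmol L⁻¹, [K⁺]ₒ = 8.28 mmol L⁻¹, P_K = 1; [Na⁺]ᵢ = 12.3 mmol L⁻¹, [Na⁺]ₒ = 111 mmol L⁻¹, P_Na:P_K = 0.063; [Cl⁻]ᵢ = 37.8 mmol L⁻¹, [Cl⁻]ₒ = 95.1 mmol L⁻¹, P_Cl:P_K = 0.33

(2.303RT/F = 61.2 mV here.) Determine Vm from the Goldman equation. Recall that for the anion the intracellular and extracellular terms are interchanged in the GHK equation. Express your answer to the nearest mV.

-47 mV

Vm = 61.2 · log₁₀[(Σ P·[cation]ₒ + Σ P·[anion]ᵢ) / (Σ P·[cation]ᵢ + Σ P·[anion]ₒ)]
Numerator = 1×8.28 + 0.063×111 + 0.33×37.8 = 27.75
Denominator = 1×131 + 0.063×12.3 + 0.33×95.1 = 163.2
Vm = 61.2 · log₁₀(0.17006) = 61.2 × (-0.7694) = -47.09 mV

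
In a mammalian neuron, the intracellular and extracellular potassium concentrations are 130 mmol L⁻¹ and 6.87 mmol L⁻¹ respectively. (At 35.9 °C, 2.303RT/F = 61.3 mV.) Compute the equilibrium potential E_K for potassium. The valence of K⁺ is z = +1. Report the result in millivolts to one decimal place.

-78.3 mV

E = (61.3/z) · log₁₀([K⁺]_out/[K⁺]_in) with z = +1.
= (61.3/1) · log₁₀(6.87/130) = 61.30 · log₁₀(0.05285)
= 61.30 · (-1.2770) = -78.28 mV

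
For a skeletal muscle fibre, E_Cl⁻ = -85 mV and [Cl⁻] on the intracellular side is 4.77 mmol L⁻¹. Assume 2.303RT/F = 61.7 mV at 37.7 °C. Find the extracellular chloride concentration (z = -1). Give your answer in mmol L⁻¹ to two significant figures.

110 mmol L⁻¹

Nernst: E = (61.7/-1) · log₁₀([out]/[in]), so log₁₀([out]/[in]) = -85.0 × -1 / 61.7 = 1.3776.
[out]/[in] = 10^(1.3776) = 23.86.
[out] = 23.86 × 4.77 = 113.8 mmol L⁻¹.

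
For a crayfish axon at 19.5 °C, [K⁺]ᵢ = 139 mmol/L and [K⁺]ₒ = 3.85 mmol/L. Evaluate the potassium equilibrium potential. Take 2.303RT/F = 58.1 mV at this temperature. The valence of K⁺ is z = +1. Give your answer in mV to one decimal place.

-90.5 mV

E = (58.1/z) · log₁₀([K⁺]_out/[K⁺]_in) with z = +1.
= (58.1/1) · log₁₀(3.85/139) = 58.10 · log₁₀(0.0277)
= 58.10 · (-1.5576) = -90.49 mV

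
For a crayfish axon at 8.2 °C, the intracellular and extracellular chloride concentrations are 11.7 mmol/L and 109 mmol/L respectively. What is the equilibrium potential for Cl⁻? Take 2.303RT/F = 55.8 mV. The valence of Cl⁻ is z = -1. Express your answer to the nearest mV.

E = (55.8/z) · log₁₀([Cl⁻]_out/[Cl⁻]_in) with z = -1.
For an anion, dividing by z = -1 reverses the sign.
= (55.8/-1) · log₁₀(109/11.7) = -55.80 · log₁₀(9.316)
= -55.80 · (0.9692) = -54.08 mV

-54 mV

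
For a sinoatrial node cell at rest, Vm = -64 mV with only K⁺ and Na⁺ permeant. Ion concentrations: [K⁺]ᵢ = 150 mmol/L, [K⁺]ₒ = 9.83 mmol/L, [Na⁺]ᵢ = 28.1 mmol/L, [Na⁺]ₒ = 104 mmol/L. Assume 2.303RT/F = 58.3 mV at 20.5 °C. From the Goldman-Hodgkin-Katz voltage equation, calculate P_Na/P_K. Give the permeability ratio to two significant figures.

Let α = P_Na/P_K. GHK: Vm = 58.3·log₁₀[(Kₒ + α·Naₒ)/(Kᵢ + α·Naᵢ)].
10^(Vm/58.3) = 10^(-64.0/58.3) = 0.079842
So 0.079842·(Kᵢ + α·Naᵢ) = Kₒ + α·Naₒ → α = (0.079842·150.0 − 9.83) / (104.0 − 0.079842·28.1)
α = (11.98 − 9.83) / (104.0 − 2.244) = 2.146/101.8 = 0.02109

0.021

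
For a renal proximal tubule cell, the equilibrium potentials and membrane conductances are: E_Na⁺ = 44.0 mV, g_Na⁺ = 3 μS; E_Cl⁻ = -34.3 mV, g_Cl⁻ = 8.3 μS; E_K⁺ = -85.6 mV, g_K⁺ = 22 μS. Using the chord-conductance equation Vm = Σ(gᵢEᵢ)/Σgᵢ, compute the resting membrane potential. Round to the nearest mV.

Σ gᵢEᵢ = 3·(44.0) + 8.3·(-34.3) + 22·(-85.6) = -2035.89
Σ gᵢ = 3 + 8.3 + 22 = 33.3
Vm = -2035.89 / 33.3 = -61.14 mV

-61 mV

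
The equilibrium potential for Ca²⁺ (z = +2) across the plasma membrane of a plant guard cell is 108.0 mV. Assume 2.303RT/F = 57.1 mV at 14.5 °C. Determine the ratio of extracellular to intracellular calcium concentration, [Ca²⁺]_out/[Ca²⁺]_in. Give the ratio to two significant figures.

log₁₀([out]/[in]) = E·z/(57.1) = 108.0 × 2 / 57.1 = 3.7828
[out]/[in] = 10^(3.7828) = 6065

6100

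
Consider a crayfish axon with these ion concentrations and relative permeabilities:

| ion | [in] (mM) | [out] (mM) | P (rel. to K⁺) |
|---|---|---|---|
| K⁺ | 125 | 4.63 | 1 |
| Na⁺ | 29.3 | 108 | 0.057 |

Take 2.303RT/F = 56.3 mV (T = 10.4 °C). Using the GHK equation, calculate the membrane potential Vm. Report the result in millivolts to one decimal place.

-60.2 mV

Vm = 56.3 · log₁₀[(Σ P·[cation]ₒ + Σ P·[anion]ᵢ) / (Σ P·[cation]ᵢ + Σ P·[anion]ₒ)]
Numerator = 1×4.63 + 0.057×108 = 10.79
Denominator = 1×125 + 0.057×29.3 = 126.7
Vm = 56.3 · log₁₀(0.08515) = 56.3 × (-1.0698) = -60.23 mV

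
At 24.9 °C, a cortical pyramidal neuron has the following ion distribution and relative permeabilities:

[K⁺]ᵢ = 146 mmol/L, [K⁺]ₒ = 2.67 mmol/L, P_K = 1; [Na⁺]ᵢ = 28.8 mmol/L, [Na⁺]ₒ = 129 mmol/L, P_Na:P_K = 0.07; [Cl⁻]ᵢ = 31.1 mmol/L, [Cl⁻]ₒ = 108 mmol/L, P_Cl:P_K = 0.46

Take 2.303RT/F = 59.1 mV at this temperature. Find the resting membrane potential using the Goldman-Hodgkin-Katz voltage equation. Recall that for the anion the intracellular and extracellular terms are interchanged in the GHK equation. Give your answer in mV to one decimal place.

-52.1 mV

Vm = 59.1 · log₁₀[(Σ P·[cation]ₒ + Σ P·[anion]ᵢ) / (Σ P·[cation]ᵢ + Σ P·[anion]ₒ)]
Numerator = 1×2.67 + 0.07×129 + 0.46×31.1 = 26.01
Denominator = 1×146 + 0.07×28.8 + 0.46×108 = 197.7
Vm = 59.1 · log₁₀(0.13155) = 59.1 × (-0.8809) = -52.06 mV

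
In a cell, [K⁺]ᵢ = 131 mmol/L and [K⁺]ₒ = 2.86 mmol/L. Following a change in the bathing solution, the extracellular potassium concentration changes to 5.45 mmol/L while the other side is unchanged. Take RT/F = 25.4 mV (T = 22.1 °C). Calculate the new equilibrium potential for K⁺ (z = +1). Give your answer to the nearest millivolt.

After the shift: [K⁺]_out = 5.45, [K⁺]_in = 131 mmol/L.
E_new = (25.4/1)·ln(5.45/131) = 25.40 · (-3.1796) = -80.76 mV

-81 mV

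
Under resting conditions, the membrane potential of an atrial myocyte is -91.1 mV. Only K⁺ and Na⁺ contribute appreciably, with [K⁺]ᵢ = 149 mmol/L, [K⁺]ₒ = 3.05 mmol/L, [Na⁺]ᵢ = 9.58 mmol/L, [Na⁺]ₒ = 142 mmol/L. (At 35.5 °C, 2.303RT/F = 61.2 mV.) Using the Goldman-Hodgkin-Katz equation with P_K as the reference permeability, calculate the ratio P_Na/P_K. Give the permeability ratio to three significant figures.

0.0126

Let α = P_Na/P_K. GHK: Vm = 61.2·log₁₀[(Kₒ + α·Naₒ)/(Kᵢ + α·Naᵢ)].
10^(Vm/61.2) = 10^(-91.1/61.2) = 0.032467
So 0.032467·(Kᵢ + α·Naᵢ) = Kₒ + α·Naₒ → α = (0.032467·149.0 − 3.05) / (142.0 − 0.032467·9.58)
α = (4.838 − 3.05) / (142.0 − 0.311) = 1.788/141.7 = 0.01262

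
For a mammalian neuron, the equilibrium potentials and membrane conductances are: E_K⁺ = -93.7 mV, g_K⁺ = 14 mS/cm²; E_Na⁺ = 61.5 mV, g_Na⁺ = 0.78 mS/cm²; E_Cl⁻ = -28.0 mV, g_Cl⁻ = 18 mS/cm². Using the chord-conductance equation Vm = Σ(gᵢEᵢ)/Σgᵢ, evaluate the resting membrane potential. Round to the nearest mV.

-54 mV

Σ gᵢEᵢ = 14·(-93.7) + 0.78·(61.5) + 18·(-28.0) = -1767.83
Σ gᵢ = 14 + 0.78 + 18 = 32.78
Vm = -1767.83 / 32.78 = -53.93 mV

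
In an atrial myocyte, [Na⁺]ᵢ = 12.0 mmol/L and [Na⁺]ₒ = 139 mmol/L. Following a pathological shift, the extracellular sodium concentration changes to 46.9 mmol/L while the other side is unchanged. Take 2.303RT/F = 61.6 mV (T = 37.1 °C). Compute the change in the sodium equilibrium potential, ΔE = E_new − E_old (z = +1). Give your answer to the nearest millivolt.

E_old = (61.6/1)·log₁₀(139/12.0) = 65.53 mV
E_new = (61.6/1)·log₁₀(46.9/12.0) = 36.47 mV
ΔE = 36.47 − (65.53) = -29.07 mV

-29 mV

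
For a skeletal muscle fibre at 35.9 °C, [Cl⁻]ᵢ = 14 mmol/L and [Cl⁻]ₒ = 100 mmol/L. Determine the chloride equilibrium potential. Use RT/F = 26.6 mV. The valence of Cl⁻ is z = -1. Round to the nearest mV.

E = (26.6/z) · ln([Cl⁻]_out/[Cl⁻]_in) with z = -1.
For an anion, dividing by z = -1 reverses the sign.
= (26.6/-1) · ln(100/14) = -26.60 · ln(7.143)
= -26.60 · (1.9661) = -52.30 mV

-52 mV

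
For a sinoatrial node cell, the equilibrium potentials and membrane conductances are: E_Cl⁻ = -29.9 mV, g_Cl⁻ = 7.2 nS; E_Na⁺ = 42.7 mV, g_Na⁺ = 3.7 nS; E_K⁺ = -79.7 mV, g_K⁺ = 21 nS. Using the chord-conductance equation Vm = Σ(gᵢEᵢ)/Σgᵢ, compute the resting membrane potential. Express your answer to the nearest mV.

-54 mV

Σ gᵢEᵢ = 7.2·(-29.9) + 3.7·(42.7) + 21·(-79.7) = -1730.99
Σ gᵢ = 7.2 + 3.7 + 21 = 31.9
Vm = -1730.99 / 31.9 = -54.26 mV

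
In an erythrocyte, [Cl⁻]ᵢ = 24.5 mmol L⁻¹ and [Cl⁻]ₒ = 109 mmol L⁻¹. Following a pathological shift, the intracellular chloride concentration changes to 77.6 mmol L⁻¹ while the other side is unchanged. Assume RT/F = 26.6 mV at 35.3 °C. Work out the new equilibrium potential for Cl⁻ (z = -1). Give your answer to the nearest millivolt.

After the shift: [Cl⁻]_out = 109, [Cl⁻]_in = 77.6 mmol L⁻¹.
E_new = (26.6/-1)·ln(109/77.6) = -26.60 · (0.3398) = -9.04 mV

-9 mV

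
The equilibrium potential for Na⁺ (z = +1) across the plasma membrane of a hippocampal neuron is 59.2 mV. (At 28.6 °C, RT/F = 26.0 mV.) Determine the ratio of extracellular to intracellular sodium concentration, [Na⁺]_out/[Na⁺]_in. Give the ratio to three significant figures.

ln([out]/[in]) = E·z/(26.0) = 59.2 × 1 / 26.0 = 2.2769
[out]/[in] = e^(2.2769) = 9.747

9.75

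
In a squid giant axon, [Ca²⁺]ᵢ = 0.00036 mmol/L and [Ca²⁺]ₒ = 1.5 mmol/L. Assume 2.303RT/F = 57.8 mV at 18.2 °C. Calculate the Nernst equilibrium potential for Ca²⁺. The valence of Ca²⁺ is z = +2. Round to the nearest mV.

105 mV

E = (57.8/z) · log₁₀([Ca²⁺]_out/[Ca²⁺]_in) with z = +2.
= (57.8/2) · log₁₀(1.5/0.00036) = 28.90 · log₁₀(4167)
= 28.90 · (3.6198) = 104.61 mV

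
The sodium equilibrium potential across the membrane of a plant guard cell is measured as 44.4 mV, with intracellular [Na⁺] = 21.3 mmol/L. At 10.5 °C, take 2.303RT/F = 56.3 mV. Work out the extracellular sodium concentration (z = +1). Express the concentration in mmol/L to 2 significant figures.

130 mmol/L

Nernst: E = (56.3/1) · log₁₀([out]/[in]), so log₁₀([out]/[in]) = 44.4 × 1 / 56.3 = 0.7886.
[out]/[in] = 10^(0.7886) = 6.147.
[out] = 6.147 × 21.3 = 130.9 mmol/L.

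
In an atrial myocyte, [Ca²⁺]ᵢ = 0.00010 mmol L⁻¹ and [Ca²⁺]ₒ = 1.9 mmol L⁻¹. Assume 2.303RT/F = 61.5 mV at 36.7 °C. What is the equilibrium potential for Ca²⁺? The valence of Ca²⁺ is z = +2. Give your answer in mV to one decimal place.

131.6 mV

E = (61.5/z) · log₁₀([Ca²⁺]_out/[Ca²⁺]_in) with z = +2.
= (61.5/2) · log₁₀(1.9/0.00010) = 30.75 · log₁₀(1.9e+04)
= 30.75 · (4.2788) = 131.57 mV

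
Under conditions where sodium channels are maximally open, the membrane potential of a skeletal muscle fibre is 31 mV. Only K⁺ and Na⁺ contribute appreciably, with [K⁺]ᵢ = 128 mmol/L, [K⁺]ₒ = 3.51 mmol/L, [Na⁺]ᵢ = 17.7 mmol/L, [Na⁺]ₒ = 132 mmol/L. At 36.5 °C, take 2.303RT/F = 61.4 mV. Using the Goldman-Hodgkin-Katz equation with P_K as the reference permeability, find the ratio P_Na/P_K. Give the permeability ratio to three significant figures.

Let α = P_Na/P_K. GHK: Vm = 61.4·log₁₀[(Kₒ + α·Naₒ)/(Kᵢ + α·Naᵢ)].
10^(Vm/61.4) = 10^(31.0/61.4) = 3.1981
So 3.1981·(Kᵢ + α·Naᵢ) = Kₒ + α·Naₒ → α = (3.1981·128.0 − 3.51) / (132.0 − 3.1981·17.7)
α = (409.4 − 3.51) / (132.0 − 56.61) = 405.8/75.39 = 5.383

5.38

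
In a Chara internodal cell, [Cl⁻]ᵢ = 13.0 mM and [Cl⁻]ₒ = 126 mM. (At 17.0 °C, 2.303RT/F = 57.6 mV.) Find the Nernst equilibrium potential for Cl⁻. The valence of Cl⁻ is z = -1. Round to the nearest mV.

-57 mV

E = (57.6/z) · log₁₀([Cl⁻]_out/[Cl⁻]_in) with z = -1.
For an anion, dividing by z = -1 reverses the sign.
= (57.6/-1) · log₁₀(126/13.0) = -57.60 · log₁₀(9.692)
= -57.60 · (0.9864) = -56.82 mV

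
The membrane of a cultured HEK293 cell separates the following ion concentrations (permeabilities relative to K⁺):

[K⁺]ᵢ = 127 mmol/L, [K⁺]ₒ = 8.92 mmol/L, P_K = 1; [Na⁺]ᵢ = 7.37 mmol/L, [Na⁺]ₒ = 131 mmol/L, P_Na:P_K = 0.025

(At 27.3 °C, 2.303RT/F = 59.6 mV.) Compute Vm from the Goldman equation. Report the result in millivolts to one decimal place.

Vm = 59.6 · log₁₀[(Σ P·[cation]ₒ + Σ P·[anion]ᵢ) / (Σ P·[cation]ᵢ + Σ P·[anion]ₒ)]
Numerator = 1×8.92 + 0.025×131 = 12.2
Denominator = 1×127 + 0.025×7.37 = 127.2
Vm = 59.6 · log₁₀(0.095885) = 59.6 × (-1.0183) = -60.69 mV

-60.7 mV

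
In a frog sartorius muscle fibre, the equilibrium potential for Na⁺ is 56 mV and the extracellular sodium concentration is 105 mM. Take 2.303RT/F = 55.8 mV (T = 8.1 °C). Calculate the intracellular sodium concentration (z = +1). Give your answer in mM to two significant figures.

Nernst: E = (55.8/1) · log₁₀([out]/[in]), so log₁₀([out]/[in]) = 56.0 × 1 / 55.8 = 1.0036.
[out]/[in] = 10^(1.0036) = 10.08.
[in] = 105 / 10.08 = 10.41 mM.

10 mM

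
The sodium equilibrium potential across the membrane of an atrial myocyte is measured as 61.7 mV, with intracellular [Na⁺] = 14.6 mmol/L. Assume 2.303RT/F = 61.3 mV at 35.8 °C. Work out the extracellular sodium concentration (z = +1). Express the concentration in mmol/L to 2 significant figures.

Nernst: E = (61.3/1) · log₁₀([out]/[in]), so log₁₀([out]/[in]) = 61.7 × 1 / 61.3 = 1.0065.
[out]/[in] = 10^(1.0065) = 10.15.
[out] = 10.15 × 14.6 = 148.2 mmol/L.

150 mmol/L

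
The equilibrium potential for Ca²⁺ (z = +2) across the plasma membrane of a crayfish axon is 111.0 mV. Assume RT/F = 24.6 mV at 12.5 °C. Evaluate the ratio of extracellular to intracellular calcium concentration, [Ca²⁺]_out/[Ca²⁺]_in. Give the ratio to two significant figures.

8300

ln([out]/[in]) = E·z/(24.6) = 111.0 × 2 / 24.6 = 9.0244
[out]/[in] = e^(9.0244) = 8303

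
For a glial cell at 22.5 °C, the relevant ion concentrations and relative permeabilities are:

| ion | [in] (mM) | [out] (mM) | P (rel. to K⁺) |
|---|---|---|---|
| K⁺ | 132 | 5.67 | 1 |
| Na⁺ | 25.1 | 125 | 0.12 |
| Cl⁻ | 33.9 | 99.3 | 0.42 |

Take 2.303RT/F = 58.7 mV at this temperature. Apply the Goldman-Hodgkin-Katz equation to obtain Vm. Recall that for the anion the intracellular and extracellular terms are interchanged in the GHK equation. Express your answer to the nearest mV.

-41 mV

Vm = 58.7 · log₁₀[(Σ P·[cation]ₒ + Σ P·[anion]ᵢ) / (Σ P·[cation]ᵢ + Σ P·[anion]ₒ)]
Numerator = 1×5.67 + 0.12×125 + 0.42×33.9 = 34.91
Denominator = 1×132 + 0.12×25.1 + 0.42×99.3 = 176.7
Vm = 58.7 · log₁₀(0.19754) = 58.7 × (-0.7044) = -41.35 mV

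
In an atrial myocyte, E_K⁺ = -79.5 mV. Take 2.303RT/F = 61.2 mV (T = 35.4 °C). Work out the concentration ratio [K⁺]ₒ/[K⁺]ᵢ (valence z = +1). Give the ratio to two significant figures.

log₁₀([out]/[in]) = E·z/(61.2) = -79.5 × 1 / 61.2 = -1.2990
[out]/[in] = 10^(-1.2990) = 0.05023

0.050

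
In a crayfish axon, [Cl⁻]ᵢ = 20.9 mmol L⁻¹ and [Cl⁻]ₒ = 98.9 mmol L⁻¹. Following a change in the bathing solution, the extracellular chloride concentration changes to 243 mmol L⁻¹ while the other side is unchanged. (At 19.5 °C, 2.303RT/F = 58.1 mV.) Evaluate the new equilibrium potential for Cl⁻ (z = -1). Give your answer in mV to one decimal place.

After the shift: [Cl⁻]_out = 243, [Cl⁻]_in = 20.9 mmol L⁻¹.
E_new = (58.1/-1)·log₁₀(243/20.9) = -58.10 · (1.0655) = -61.90 mV

-61.9 mV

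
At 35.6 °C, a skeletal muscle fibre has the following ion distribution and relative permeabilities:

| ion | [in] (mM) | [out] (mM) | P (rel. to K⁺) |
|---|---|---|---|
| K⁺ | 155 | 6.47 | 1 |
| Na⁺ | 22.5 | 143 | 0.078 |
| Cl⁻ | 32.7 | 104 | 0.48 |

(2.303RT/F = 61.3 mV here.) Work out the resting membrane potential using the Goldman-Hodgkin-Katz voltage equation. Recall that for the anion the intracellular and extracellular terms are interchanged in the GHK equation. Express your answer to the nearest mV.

-49 mV

Vm = 61.3 · log₁₀[(Σ P·[cation]ₒ + Σ P·[anion]ᵢ) / (Σ P·[cation]ᵢ + Σ P·[anion]ₒ)]
Numerator = 1×6.47 + 0.078×143 + 0.48×32.7 = 33.32
Denominator = 1×155 + 0.078×22.5 + 0.48×104 = 206.7
Vm = 61.3 · log₁₀(0.16122) = 61.3 × (-0.7926) = -48.59 mV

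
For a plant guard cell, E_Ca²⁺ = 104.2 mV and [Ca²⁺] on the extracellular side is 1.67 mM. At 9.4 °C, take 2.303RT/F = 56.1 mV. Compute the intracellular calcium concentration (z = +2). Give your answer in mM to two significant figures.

Nernst: E = (56.1/2) · log₁₀([out]/[in]), so log₁₀([out]/[in]) = 104.2 × 2 / 56.1 = 3.7148.
[out]/[in] = 10^(3.7148) = 5186.
[in] = 1.67 / 5186 = 0.000322 mM.

0.00032 mM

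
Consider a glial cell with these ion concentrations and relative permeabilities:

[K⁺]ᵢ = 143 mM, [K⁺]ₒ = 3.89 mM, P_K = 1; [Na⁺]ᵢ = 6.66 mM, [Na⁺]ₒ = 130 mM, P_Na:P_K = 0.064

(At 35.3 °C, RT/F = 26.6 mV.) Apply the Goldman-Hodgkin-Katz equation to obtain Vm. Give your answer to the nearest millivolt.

-66 mV

Vm = 26.6 · ln[(Σ P·[cation]ₒ + Σ P·[anion]ᵢ) / (Σ P·[cation]ᵢ + Σ P·[anion]ₒ)]
Numerator = 1×3.89 + 0.064×130 = 12.21
Denominator = 1×143 + 0.064×6.66 = 143.4
Vm = 26.6 · ln(0.085131) = 26.6 × (-2.4636) = -65.53 mV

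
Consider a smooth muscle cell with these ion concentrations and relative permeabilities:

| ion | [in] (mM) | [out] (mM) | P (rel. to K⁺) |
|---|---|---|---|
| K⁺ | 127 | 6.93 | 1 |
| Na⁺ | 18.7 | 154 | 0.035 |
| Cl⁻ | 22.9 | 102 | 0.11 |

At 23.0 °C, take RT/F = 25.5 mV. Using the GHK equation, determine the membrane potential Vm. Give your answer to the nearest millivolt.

Vm = 25.5 · ln[(Σ P·[cation]ₒ + Σ P·[anion]ᵢ) / (Σ P·[cation]ᵢ + Σ P·[anion]ₒ)]
Numerator = 1×6.93 + 0.035×154 + 0.11×22.9 = 14.84
Denominator = 1×127 + 0.035×18.7 + 0.11×102 = 138.9
Vm = 25.5 · ln(0.10685) = 25.5 × (-2.2363) = -57.03 mV

-57 mV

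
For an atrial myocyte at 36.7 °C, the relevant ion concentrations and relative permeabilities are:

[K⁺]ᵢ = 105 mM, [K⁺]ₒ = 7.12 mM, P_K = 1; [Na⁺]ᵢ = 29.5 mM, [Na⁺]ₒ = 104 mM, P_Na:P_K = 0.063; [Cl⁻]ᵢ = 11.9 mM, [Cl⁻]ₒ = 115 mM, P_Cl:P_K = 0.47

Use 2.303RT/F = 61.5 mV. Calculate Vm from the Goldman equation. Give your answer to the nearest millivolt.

Vm = 61.5 · log₁₀[(Σ P·[cation]ₒ + Σ P·[anion]ᵢ) / (Σ P·[cation]ᵢ + Σ P·[anion]ₒ)]
Numerator = 1×7.12 + 0.063×104 + 0.47×11.9 = 19.27
Denominator = 1×105 + 0.063×29.5 + 0.47×115 = 160.9
Vm = 61.5 · log₁₀(0.11973) = 61.5 × (-0.9218) = -56.69 mV

-57 mV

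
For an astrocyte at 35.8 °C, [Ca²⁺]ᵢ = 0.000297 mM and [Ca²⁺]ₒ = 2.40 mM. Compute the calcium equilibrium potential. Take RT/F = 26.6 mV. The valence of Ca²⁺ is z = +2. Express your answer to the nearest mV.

E = (26.6/z) · ln([Ca²⁺]_out/[Ca²⁺]_in) with z = +2.
= (26.6/2) · ln(2.40/0.000297) = 13.30 · ln(8081)
= 13.30 · (8.9972) = 119.66 mV

120 mV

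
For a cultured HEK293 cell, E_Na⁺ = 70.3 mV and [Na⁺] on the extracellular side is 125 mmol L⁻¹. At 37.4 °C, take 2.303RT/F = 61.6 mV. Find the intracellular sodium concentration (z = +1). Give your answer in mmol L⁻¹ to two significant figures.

9.0 mmol L⁻¹

Nernst: E = (61.6/1) · log₁₀([out]/[in]), so log₁₀([out]/[in]) = 70.3 × 1 / 61.6 = 1.1412.
[out]/[in] = 10^(1.1412) = 13.84.
[in] = 125 / 13.84 = 9.03 mmol L⁻¹.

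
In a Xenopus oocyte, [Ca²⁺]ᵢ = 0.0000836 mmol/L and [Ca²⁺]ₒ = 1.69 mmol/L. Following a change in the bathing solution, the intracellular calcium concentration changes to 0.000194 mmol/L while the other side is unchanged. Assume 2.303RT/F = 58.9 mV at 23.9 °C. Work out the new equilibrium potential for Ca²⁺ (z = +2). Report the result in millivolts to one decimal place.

After the shift: [Ca²⁺]_out = 1.69, [Ca²⁺]_in = 0.000194 mmol/L.
E_new = (58.9/2)·log₁₀(1.69/0.000194) = 29.45 · (3.9401) = 116.04 mV

116.0 mV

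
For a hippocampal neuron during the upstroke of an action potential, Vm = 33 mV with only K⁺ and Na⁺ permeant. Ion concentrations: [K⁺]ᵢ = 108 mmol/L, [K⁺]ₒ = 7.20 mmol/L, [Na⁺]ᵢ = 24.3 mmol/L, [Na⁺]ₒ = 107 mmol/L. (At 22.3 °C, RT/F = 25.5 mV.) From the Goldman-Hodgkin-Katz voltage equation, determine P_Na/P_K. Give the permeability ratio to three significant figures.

Let α = P_Na/P_K. GHK: Vm = 25.5·ln[(Kₒ + α·Naₒ)/(Kᵢ + α·Naᵢ)].
e^(Vm/25.5) = e^(33.0/25.5) = 3.6478
So 3.6478·(Kᵢ + α·Naᵢ) = Kₒ + α·Naₒ → α = (3.6478·108.0 − 7.2) / (107.0 − 3.6478·24.3)
α = (394 − 7.2) / (107.0 − 88.64) = 386.8/18.36 = 21.07

21.1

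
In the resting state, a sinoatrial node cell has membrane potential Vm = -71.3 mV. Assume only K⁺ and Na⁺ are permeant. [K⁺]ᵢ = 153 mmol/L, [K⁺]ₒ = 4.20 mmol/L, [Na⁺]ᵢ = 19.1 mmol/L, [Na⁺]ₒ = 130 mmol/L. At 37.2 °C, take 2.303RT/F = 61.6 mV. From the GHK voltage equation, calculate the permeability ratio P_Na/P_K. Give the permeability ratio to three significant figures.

0.0501

Let α = P_Na/P_K. GHK: Vm = 61.6·log₁₀[(Kₒ + α·Naₒ)/(Kᵢ + α·Naᵢ)].
10^(Vm/61.6) = 10^(-71.3/61.6) = 0.069588
So 0.069588·(Kᵢ + α·Naᵢ) = Kₒ + α·Naₒ → α = (0.069588·153.0 − 4.2) / (130.0 − 0.069588·19.1)
α = (10.65 − 4.2) / (130.0 − 1.329) = 6.447/128.7 = 0.0501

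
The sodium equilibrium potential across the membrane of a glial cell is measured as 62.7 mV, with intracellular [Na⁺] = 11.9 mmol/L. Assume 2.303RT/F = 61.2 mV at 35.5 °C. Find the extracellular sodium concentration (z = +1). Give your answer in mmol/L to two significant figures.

Nernst: E = (61.2/1) · log₁₀([out]/[in]), so log₁₀([out]/[in]) = 62.7 × 1 / 61.2 = 1.0245.
[out]/[in] = 10^(1.0245) = 10.58.
[out] = 10.58 × 11.9 = 125.9 mmol/L.

130 mmol/L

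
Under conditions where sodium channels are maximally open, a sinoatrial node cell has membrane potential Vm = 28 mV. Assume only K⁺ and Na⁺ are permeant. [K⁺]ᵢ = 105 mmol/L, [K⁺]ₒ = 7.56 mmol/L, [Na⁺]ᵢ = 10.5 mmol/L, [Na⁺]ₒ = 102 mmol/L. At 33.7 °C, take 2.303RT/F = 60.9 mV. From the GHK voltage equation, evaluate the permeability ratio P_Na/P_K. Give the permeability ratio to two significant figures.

4.1

Let α = P_Na/P_K. GHK: Vm = 60.9·log₁₀[(Kₒ + α·Naₒ)/(Kᵢ + α·Naᵢ)].
10^(Vm/60.9) = 10^(28.0/60.9) = 2.8825
So 2.8825·(Kᵢ + α·Naᵢ) = Kₒ + α·Naₒ → α = (2.8825·105.0 − 7.56) / (102.0 − 2.8825·10.5)
α = (302.7 − 7.56) / (102.0 − 30.27) = 295.1/71.73 = 4.114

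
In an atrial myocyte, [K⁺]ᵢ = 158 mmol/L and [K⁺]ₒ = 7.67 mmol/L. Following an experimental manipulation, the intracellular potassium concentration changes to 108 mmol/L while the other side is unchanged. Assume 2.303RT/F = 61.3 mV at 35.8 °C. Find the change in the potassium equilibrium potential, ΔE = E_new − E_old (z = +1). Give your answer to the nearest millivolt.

10 mV

E_old = (61.3/1)·log₁₀(7.67/158) = -80.54 mV
E_new = (61.3/1)·log₁₀(7.67/108) = -70.41 mV
ΔE = -70.41 − (-80.54) = 10.13 mV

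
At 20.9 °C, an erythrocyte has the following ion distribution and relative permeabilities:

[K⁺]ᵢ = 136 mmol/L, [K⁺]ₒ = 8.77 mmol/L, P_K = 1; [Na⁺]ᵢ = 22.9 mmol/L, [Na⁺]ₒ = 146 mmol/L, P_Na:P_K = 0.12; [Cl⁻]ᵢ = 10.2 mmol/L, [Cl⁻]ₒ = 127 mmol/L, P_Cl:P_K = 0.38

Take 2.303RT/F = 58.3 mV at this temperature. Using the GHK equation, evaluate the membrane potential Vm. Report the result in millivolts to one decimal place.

Vm = 58.3 · log₁₀[(Σ P·[cation]ₒ + Σ P·[anion]ᵢ) / (Σ P·[cation]ᵢ + Σ P·[anion]ₒ)]
Numerator = 1×8.77 + 0.12×146 + 0.38×10.2 = 30.17
Denominator = 1×136 + 0.12×22.9 + 0.38×127 = 187
Vm = 58.3 · log₁₀(0.16131) = 58.3 × (-0.7923) = -46.19 mV

-46.2 mV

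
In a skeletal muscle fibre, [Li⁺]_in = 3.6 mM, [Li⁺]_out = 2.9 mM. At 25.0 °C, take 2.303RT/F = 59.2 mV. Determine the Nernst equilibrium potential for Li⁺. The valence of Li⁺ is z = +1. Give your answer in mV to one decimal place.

E = (59.2/z) · log₁₀([Li⁺]_out/[Li⁺]_in) with z = +1.
= (59.2/1) · log₁₀(2.9/3.6) = 59.20 · log₁₀(0.8056)
= 59.20 · (-0.0939) = -5.56 mV

-5.6 mV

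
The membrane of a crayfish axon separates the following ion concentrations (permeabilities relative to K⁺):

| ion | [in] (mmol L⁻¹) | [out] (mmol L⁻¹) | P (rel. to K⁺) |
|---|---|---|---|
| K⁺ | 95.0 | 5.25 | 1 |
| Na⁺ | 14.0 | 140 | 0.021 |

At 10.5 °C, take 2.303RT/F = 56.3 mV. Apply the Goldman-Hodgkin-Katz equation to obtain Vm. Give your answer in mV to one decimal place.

Vm = 56.3 · log₁₀[(Σ P·[cation]ₒ + Σ P·[anion]ᵢ) / (Σ P·[cation]ᵢ + Σ P·[anion]ₒ)]
Numerator = 1×5.25 + 0.021×140 = 8.19
Denominator = 1×95.0 + 0.021×14.0 = 95.29
Vm = 56.3 · log₁₀(0.085945) = 56.3 × (-1.0658) = -60.00 mV

-60.0 mV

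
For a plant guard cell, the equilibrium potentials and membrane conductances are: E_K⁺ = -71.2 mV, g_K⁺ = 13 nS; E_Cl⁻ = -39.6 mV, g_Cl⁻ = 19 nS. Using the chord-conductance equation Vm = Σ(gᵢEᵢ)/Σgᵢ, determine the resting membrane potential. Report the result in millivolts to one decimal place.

Σ gᵢEᵢ = 13·(-71.2) + 19·(-39.6) = -1678.00
Σ gᵢ = 13 + 19 = 32
Vm = -1678.00 / 32 = -52.44 mV

-52.4 mV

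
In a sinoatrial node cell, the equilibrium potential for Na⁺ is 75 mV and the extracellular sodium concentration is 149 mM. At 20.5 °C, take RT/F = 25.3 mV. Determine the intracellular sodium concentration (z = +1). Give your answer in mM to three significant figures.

Nernst: E = (25.3/1) · ln([out]/[in]), so ln([out]/[in]) = 75.0 × 1 / 25.3 = 2.9644.
[out]/[in] = e^(2.9644) = 19.38.
[in] = 149 / 19.38 = 7.687 mM.

7.69 mM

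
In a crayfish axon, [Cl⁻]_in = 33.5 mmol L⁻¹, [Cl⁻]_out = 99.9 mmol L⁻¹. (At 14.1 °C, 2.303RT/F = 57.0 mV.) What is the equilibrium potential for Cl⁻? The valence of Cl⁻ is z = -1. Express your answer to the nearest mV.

-27 mV

E = (57.0/z) · log₁₀([Cl⁻]_out/[Cl⁻]_in) with z = -1.
For an anion, dividing by z = -1 reverses the sign.
= (57.0/-1) · log₁₀(99.9/33.5) = -57.00 · log₁₀(2.982)
= -57.00 · (0.4745) = -27.05 mV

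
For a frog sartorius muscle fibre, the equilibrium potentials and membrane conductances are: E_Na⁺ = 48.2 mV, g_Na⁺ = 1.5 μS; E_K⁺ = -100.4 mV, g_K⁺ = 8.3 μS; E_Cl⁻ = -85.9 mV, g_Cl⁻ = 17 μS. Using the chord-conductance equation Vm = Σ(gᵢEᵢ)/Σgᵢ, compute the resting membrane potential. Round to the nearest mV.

Σ gᵢEᵢ = 1.5·(48.2) + 8.3·(-100.4) + 17·(-85.9) = -2221.32
Σ gᵢ = 1.5 + 8.3 + 17 = 26.8
Vm = -2221.32 / 26.8 = -82.89 mV

-83 mV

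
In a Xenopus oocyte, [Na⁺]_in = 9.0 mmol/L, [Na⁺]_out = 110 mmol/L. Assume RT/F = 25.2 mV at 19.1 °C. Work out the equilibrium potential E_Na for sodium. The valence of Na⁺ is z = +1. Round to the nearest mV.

E = (25.2/z) · ln([Na⁺]_out/[Na⁺]_in) with z = +1.
= (25.2/1) · ln(110/9.0) = 25.20 · ln(12.22)
= 25.20 · (2.5033) = 63.08 mV

63 mV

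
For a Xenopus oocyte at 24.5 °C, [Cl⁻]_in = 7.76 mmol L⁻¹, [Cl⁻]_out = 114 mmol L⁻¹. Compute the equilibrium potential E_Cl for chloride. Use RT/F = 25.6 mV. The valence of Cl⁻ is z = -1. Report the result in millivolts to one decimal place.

-68.8 mV

E = (25.6/z) · ln([Cl⁻]_out/[Cl⁻]_in) with z = -1.
For an anion, dividing by z = -1 reverses the sign.
= (25.6/-1) · ln(114/7.76) = -25.60 · ln(14.69)
= -25.60 · (2.6872) = -68.79 mV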